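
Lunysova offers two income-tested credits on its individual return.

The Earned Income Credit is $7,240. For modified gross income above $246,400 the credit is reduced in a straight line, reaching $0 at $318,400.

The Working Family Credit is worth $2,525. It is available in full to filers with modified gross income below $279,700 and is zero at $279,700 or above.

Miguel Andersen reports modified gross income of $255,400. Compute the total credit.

Earned Income Credit: $255,400 is $9,000 into a $72,000 phase-out range, leaving 63,000/72,000 of the credit: $7,240 × 63,000/72,000 = $6,335.
Working Family Credit: $255,400 is below the $279,700 cutoff, so the full $2,525 applies.
Total: $6,335 + $2,525 = $8,860.

$8,860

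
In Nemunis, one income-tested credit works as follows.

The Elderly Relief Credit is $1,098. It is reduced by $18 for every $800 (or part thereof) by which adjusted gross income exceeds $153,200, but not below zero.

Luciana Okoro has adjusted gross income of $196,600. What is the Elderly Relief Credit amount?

Elderly Relief Credit: income exceeds $153,200 by $43,400, which is 55 full-or-partial $800 increments; reduction = 55 × $18 = $990, leaving $108.

$108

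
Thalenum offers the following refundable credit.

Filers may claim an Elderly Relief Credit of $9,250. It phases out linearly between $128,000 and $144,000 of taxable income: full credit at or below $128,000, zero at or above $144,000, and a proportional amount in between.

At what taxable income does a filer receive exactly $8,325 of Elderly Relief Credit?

$129,600

$8,325 is 8,325/9,250 of the full $9,250, so 925/9,250 of the $16,000 range has been used: income = $128,000 + $16,000 × 925/9,250 = $129,600.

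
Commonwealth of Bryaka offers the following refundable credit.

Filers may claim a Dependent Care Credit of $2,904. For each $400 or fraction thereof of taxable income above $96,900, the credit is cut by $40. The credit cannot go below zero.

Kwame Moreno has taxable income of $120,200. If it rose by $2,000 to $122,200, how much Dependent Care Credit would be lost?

At $120,200 — income exceeds $96,900 by $23,300, which is 59 full-or-partial $400 increments; reduction = 59 × $40 = $2,360, leaving $544.
At $122,200 — income exceeds $96,900 by $25,300, which is 64 full-or-partial $400 increments; reduction = 64 × $40 = $2,560, leaving $344.
Lost: $544 − $344 = $200.

$200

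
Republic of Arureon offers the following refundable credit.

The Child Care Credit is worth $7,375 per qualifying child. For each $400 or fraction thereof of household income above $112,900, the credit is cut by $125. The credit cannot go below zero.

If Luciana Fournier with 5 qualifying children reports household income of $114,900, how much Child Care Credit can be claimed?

Child Care Credit: base = 5 × $7,375 = $36,875. income exceeds $112,900 by $2,000, which is 5 full-or-partial $400 increments; reduction = 5 × $125 = $625, leaving $36,250.

$36,250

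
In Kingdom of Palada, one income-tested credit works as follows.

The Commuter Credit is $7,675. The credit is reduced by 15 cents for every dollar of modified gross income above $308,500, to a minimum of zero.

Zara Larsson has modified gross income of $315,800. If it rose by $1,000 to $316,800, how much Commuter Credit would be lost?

$150

At $315,800 — 15% of the $7,300 excess over $308,500 is $1,095; credit = $7,675 − $1,095 = $6,580.
At $316,800 — 15% of the $8,300 excess over $308,500 is $1,245; credit = $7,675 − $1,245 = $6,430.
Lost: $6,580 − $6,430 = $150.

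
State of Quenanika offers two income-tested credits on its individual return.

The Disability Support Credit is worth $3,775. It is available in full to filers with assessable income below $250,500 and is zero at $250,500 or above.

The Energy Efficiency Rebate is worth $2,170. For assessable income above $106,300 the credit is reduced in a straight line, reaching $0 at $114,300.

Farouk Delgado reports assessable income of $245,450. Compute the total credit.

Disability Support Credit: $245,450 is below the $250,500 cutoff, so the full $3,775 applies.
Energy Efficiency Rebate: $245,450 is at or above $114,300, so the credit is $0.
Total: $3,775 + $0 = $3,775.

$3,775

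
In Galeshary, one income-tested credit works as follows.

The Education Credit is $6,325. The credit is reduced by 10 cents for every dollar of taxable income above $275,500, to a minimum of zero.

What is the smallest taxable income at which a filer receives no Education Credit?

The credit falls by 10% of each dollar above $275,500, so it reaches zero when the excess is $6,325 / 10% = $63,250: income = $275,500 + $63,250 = $338,750.

$338,750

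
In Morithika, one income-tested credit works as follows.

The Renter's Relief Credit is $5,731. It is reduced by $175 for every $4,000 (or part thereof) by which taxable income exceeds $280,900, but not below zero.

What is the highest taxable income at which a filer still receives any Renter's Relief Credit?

After 32 increments the reduction is 32 × $175 = $5,600, leaving $131; one more increment wipes it out. Increment 32 ends at excess 32 × $4,000 = $128,000, so the highest qualifying income is $280,900 + $128,000 = $408,900.

$408,900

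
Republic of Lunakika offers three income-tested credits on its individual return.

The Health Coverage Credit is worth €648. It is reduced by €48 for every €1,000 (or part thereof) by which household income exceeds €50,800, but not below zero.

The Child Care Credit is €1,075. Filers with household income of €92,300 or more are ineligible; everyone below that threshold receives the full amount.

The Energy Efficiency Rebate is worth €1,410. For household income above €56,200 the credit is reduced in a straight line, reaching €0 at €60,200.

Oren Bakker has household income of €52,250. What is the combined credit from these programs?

Health Coverage Credit: income exceeds €50,800 by €1,450, which is 2 full-or-partial €1,000 increments; reduction = 2 × €48 = €96, leaving €552.
Child Care Credit: €52,250 is below the €92,300 cutoff, so the full €1,075 applies.
Energy Efficiency Rebate: €52,250 is at or below the €56,200 threshold, so the full €1,410 applies.
Total: €552 + €1,075 + €1,410 = €3,037.

€3,037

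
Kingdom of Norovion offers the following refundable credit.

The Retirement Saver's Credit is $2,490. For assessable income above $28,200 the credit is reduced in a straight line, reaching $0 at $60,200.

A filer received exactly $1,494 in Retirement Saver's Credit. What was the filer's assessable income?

$1,494 is 1,494/2,490 of the full $2,490, so 996/2,490 of the $32,000 range has been used: income = $28,200 + $32,000 × 996/2,490 = $41,000.

$41,000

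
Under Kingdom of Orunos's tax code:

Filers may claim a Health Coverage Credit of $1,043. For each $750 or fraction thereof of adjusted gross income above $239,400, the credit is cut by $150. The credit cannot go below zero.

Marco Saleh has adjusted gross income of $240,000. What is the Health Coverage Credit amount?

$893

Health Coverage Credit: income exceeds $239,400 by $600, which is 1 full-or-partial $750 increment; reduction = 1 × $150 = $150, leaving $893.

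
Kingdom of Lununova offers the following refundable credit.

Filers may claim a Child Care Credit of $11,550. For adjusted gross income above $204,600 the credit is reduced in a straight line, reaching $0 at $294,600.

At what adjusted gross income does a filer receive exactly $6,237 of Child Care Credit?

$6,237 is 6,237/11,550 of the full $11,550, so 5,313/11,550 of the $90,000 range has been used: income = $204,600 + $90,000 × 5,313/11,550 = $246,000.

$246,000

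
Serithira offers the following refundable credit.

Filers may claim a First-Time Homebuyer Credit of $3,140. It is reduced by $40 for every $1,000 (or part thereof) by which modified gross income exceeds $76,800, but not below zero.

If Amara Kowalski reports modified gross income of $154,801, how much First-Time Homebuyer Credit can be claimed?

$0

First-Time Homebuyer Credit: income exceeds $76,800 by $78,001 → 79 increments × $40 = $3,160 ≥ base, so the credit is $0.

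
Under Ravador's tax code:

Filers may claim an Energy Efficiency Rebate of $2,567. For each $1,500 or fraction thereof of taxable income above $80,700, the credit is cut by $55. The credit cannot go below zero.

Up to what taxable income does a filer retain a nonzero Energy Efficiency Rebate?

$149,700

After 46 increments the reduction is 46 × $55 = $2,530, leaving $37; one more increment wipes it out. Increment 46 ends at excess 46 × $1,500 = $69,000, so the highest qualifying income is $80,700 + $69,000 = $149,700.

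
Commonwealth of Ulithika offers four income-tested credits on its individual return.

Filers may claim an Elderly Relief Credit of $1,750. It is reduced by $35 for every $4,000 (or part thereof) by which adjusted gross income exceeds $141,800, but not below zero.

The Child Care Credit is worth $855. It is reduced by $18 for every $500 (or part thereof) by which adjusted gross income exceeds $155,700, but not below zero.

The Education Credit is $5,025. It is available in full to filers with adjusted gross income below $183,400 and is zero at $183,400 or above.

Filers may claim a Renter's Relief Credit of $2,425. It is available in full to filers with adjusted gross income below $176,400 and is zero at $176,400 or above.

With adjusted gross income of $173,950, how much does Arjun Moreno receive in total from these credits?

Elderly Relief Credit: income exceeds $141,800 by $32,150, which is 9 full-or-partial $4,000 increments; reduction = 9 × $35 = $315, leaving $1,435.
Child Care Credit: income exceeds $155,700 by $18,250, which is 37 full-or-partial $500 increments; reduction = 37 × $18 = $666, leaving $189.
Education Credit: $173,950 is below the $183,400 cutoff, so the full $5,025 applies.
Renter's Relief Credit: $173,950 is below the $176,400 cutoff, so the full $2,425 applies.
Total: $1,435 + $189 + $5,025 + $2,425 = $9,074.

$9,074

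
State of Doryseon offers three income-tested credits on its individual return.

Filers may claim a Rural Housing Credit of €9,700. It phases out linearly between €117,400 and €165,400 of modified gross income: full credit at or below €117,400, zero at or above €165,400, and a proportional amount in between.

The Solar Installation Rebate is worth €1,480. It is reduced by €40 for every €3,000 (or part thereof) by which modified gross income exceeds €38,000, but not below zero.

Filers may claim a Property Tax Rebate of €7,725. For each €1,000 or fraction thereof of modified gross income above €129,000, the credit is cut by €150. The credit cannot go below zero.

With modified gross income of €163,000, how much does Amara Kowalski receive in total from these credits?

Rural Housing Credit: €163,000 is €45,600 into a €48,000 phase-out range, leaving 2,400/48,000 of the credit: €9,700 × 2,400/48,000 = €485.
Solar Installation Rebate: income exceeds €38,000 by €125,000 → 42 increments × €40 = €1,680 ≥ base, so the credit is €0.
Property Tax Rebate: income exceeds €129,000 by €34,000, which is 34 full-or-partial €1,000 increments; reduction = 34 × €150 = €5,100, leaving €2,625.
Total: €485 + €0 + €2,625 = €3,110.

€3,110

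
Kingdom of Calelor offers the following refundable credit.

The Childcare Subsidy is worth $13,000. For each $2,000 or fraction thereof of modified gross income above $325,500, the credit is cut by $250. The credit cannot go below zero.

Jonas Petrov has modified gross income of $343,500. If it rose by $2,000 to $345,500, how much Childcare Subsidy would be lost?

At $343,500 — income exceeds $325,500 by $18,000, which is 9 full-or-partial $2,000 increments; reduction = 9 × $250 = $2,250, leaving $10,750.
At $345,500 — income exceeds $325,500 by $20,000, which is 10 full-or-partial $2,000 increments; reduction = 10 × $250 = $2,500, leaving $10,500.
Lost: $10,750 − $10,500 = $250.

$250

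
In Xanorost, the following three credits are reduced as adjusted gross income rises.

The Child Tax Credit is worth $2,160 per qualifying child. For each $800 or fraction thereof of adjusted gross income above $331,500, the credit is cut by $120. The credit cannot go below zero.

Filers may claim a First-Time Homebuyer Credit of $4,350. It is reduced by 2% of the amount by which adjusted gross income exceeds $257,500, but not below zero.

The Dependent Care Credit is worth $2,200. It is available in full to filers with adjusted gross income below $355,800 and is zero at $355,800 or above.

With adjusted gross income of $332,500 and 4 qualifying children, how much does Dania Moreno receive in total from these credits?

$13,450

Child Tax Credit: base = 4 × $2,160 = $8,640. income exceeds $331,500 by $1,000, which is 2 full-or-partial $800 increments; reduction = 2 × $120 = $240, leaving $8,400.
First-Time Homebuyer Credit: 2% of the $75,000 excess over $257,500 is $1,500; credit = $4,350 − $1,500 = $2,850.
Dependent Care Credit: $332,500 is below the $355,800 cutoff, so the full $2,200 applies.
Total: $8,400 + $2,850 + $2,200 = $13,450.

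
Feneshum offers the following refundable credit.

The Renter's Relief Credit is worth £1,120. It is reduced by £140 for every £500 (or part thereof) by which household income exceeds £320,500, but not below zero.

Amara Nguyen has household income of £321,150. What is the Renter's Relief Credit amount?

Renter's Relief Credit: income exceeds £320,500 by £650, which is 2 full-or-partial £500 increments; reduction = 2 × £140 = £280, leaving £840.

£840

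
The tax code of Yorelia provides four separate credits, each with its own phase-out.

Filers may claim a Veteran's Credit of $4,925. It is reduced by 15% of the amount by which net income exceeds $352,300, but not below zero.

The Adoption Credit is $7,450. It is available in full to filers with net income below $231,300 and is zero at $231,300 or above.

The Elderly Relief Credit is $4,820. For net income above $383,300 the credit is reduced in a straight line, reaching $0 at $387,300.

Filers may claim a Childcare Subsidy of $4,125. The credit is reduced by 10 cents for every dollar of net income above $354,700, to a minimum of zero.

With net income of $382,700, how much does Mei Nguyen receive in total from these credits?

$6,510

Veteran's Credit: 15% of the $30,400 excess over $352,300 is $4,560; credit = $4,925 − $4,560 = $365.
Adoption Credit: $382,700 meets or exceeds the $231,300 cutoff, so the credit is $0.
Elderly Relief Credit: $382,700 is at or below the $383,300 threshold, so the full $4,820 applies.
Childcare Subsidy: 10% of the $28,000 excess over $354,700 is $2,800; credit = $4,125 − $2,800 = $1,325.
Total: $365 + $0 + $4,820 + $1,325 = $6,510.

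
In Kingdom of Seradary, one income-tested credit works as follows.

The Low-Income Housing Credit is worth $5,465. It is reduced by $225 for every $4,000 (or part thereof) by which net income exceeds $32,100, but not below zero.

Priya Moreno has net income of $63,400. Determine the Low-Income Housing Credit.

$3,665

Low-Income Housing Credit: income exceeds $32,100 by $31,300, which is 8 full-or-partial $4,000 increments; reduction = 8 × $225 = $1,800, leaving $3,665.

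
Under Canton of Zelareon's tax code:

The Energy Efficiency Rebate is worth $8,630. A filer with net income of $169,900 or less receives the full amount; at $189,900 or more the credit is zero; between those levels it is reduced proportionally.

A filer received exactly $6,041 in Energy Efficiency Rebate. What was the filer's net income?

$175,900

$6,041 is 6,041/8,630 of the full $8,630, so 2,589/8,630 of the $20,000 range has been used: income = $169,900 + $20,000 × 2,589/8,630 = $175,900.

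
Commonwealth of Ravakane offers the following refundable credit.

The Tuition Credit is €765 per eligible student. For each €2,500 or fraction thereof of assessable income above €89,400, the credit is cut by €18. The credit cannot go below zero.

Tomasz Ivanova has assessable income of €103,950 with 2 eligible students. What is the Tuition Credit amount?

€1,422

Tuition Credit: base = 2 × €765 = €1,530. income exceeds €89,400 by €14,550, which is 6 full-or-partial €2,500 increments; reduction = 6 × €18 = €108, leaving €1,422.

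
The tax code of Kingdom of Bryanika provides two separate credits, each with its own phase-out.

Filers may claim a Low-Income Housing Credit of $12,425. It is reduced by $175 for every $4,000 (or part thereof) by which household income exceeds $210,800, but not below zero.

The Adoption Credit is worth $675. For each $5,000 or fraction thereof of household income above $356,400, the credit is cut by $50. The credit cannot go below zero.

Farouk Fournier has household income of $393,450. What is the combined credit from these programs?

Low-Income Housing Credit: income exceeds $210,800 by $182,650, which is 46 full-or-partial $4,000 increments; reduction = 46 × $175 = $8,050, leaving $4,375.
Adoption Credit: income exceeds $356,400 by $37,050, which is 8 full-or-partial $5,000 increments; reduction = 8 × $50 = $400, leaving $275.
Total: $4,375 + $275 = $4,650.

$4,650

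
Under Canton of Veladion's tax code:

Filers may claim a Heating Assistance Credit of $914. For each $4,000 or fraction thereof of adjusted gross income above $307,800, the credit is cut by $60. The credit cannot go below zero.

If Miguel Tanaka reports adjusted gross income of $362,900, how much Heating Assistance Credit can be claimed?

$74

Heating Assistance Credit: income exceeds $307,800 by $55,100, which is 14 full-or-partial $4,000 increments; reduction = 14 × $60 = $840, leaving $74.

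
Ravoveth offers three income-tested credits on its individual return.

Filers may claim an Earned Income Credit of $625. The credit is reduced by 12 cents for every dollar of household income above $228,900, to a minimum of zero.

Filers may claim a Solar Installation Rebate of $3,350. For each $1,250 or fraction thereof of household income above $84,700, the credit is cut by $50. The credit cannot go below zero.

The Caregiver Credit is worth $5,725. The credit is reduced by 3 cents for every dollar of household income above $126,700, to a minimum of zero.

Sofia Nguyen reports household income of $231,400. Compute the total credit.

$2,909

Earned Income Credit: 12% of the $2,500 excess over $228,900 is $300; credit = $625 − $300 = $325.
Solar Installation Rebate: income exceeds $84,700 by $146,700 → 118 increments × $50 = $5,900 ≥ base, so the credit is $0.
Caregiver Credit: 3% of the $104,700 excess over $126,700 is $3,141; credit = $5,725 − $3,141 = $2,584.
Total: $325 + $0 + $2,584 = $2,909.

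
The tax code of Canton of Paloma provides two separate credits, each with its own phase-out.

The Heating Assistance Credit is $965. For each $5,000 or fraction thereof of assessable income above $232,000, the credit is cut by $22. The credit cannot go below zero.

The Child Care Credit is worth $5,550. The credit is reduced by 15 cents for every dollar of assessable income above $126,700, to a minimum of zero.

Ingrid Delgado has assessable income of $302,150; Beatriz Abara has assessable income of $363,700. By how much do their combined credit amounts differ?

Ingrid ($302,150): Heating Assistance Credit: income exceeds $232,000 by $70,150, which is 15 full-or-partial $5,000 increments; reduction = 15 × $22 = $330, leaving $635. Child Care Credit: 15% of the $175,450 excess over $126,700 is $26,317.50 ≥ base, so the credit is $0. total $635 + $0 = $635
Beatriz ($363,700): Heating Assistance Credit: income exceeds $232,000 by $131,700, which is 27 full-or-partial $5,000 increments; reduction = 27 × $22 = $594, leaving $371. Child Care Credit: 15% of the $237,000 excess over $126,700 is $35,550 ≥ base, so the credit is $0. total $371 + $0 = $371
Difference: |$635 − $371| = $264.

$264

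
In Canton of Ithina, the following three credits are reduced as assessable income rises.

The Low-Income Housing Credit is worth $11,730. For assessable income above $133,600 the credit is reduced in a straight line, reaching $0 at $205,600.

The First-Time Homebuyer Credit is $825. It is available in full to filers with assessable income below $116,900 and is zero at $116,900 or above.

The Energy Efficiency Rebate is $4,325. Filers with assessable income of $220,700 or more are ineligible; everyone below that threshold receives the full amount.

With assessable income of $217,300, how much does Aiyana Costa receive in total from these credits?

Low-Income Housing Credit: $217,300 is at or above $205,600, so the credit is $0.
First-Time Homebuyer Credit: $217,300 meets or exceeds the $116,900 cutoff, so the credit is $0.
Energy Efficiency Rebate: $217,300 is below the $220,700 cutoff, so the full $4,325 applies.
Total: $0 + $0 + $4,325 = $4,325.

$4,325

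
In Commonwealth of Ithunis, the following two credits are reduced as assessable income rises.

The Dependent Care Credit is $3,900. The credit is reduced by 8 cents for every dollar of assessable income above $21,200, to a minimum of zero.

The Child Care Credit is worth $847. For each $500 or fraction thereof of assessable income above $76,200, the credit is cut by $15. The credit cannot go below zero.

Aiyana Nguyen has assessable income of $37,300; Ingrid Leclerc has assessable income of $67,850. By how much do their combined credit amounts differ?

$2,444

Aiyana ($37,300): Dependent Care Credit: 8% of the $16,100 excess over $21,200 is $1,288; credit = $3,900 − $1,288 = $2,612. Child Care Credit: $37,300 is at or below the $76,200 threshold, so the full $847 applies. total $2,612 + $847 = $3,459
Ingrid ($67,850): Dependent Care Credit: 8% of the $46,650 excess over $21,200 is $3,732; credit = $3,900 − $3,732 = $168. Child Care Credit: $67,850 is at or below the $76,200 threshold, so the full $847 applies. total $168 + $847 = $1,015
Difference: |$3,459 − $1,015| = $2,444.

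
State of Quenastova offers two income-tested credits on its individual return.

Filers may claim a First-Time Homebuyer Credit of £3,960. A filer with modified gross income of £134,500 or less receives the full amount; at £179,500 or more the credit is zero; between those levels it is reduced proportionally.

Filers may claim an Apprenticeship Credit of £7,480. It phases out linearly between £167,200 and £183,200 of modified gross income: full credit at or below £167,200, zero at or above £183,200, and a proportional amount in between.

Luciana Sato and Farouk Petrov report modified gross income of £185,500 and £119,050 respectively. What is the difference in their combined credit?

£11,440

Luciana (£185,500): First-Time Homebuyer Credit: £185,500 is at or above £179,500, so the credit is £0. Apprenticeship Credit: £185,500 is at or above £183,200, so the credit is £0. total £0 + £0 = £0
Farouk (£119,050): First-Time Homebuyer Credit: £119,050 is at or below the £134,500 threshold, so the full £3,960 applies. Apprenticeship Credit: £119,050 is at or below the £167,200 threshold, so the full £7,480 applies. total £3,960 + £7,480 = £11,440
Difference: |£0 − £11,440| = £11,440.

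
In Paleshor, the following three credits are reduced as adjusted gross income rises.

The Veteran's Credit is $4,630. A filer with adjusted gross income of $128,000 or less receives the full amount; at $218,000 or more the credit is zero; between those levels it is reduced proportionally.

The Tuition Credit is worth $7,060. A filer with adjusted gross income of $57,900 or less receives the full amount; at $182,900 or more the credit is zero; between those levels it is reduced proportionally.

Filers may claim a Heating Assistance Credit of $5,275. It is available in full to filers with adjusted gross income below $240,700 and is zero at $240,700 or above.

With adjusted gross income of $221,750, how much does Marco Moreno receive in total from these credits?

$5,275

Veteran's Credit: $221,750 is at or above $218,000, so the credit is $0.
Tuition Credit: $221,750 is at or above $182,900, so the credit is $0.
Heating Assistance Credit: $221,750 is below the $240,700 cutoff, so the full $5,275 applies.
Total: $0 + $0 + $5,275 = $5,275.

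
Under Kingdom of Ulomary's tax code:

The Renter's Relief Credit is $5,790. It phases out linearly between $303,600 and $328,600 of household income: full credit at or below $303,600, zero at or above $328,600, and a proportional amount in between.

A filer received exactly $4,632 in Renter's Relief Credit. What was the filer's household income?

$4,632 is 4,632/5,790 of the full $5,790, so 1,158/5,790 of the $25,000 range has been used: income = $303,600 + $25,000 × 1,158/5,790 = $308,600.

$308,600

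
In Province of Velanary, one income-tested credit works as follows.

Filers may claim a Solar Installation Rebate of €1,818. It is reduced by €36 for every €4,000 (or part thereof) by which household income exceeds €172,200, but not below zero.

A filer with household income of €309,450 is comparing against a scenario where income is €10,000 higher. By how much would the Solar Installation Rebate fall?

At €309,450 — income exceeds €172,200 by €137,250, which is 35 full-or-partial €4,000 increments; reduction = 35 × €36 = €1,260, leaving €558.
At €319,450 — income exceeds €172,200 by €147,250, which is 37 full-or-partial €4,000 increments; reduction = 37 × €36 = €1,332, leaving €486.
Lost: €558 − €486 = €72.

€72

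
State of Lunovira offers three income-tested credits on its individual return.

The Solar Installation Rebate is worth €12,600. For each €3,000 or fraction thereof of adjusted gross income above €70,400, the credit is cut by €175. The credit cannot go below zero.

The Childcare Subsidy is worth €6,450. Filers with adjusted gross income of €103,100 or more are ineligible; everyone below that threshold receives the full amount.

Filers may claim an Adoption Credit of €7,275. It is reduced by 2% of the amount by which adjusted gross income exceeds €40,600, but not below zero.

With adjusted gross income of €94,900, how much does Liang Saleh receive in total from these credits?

€23,664

Solar Installation Rebate: income exceeds €70,400 by €24,500, which is 9 full-or-partial €3,000 increments; reduction = 9 × €175 = €1,575, leaving €11,025.
Childcare Subsidy: €94,900 is below the €103,100 cutoff, so the full €6,450 applies.
Adoption Credit: 2% of the €54,300 excess over €40,600 is €1,086; credit = €7,275 − €1,086 = €6,189.
Total: €11,025 + €6,450 + €6,189 = €23,664.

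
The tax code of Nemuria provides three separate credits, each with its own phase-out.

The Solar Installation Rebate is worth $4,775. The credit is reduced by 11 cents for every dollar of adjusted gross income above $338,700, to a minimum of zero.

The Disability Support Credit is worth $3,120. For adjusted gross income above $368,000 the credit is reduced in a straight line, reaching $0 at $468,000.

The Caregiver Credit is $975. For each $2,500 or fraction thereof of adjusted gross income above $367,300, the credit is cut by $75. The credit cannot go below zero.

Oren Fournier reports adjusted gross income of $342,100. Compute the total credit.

$8,496

Solar Installation Rebate: 11% of the $3,400 excess over $338,700 is $374; credit = $4,775 − $374 = $4,401.
Disability Support Credit: $342,100 is at or below the $368,000 threshold, so the full $3,120 applies.
Caregiver Credit: $342,100 is at or below the $367,300 threshold, so the full $975 applies.
Total: $4,401 + $3,120 + $975 = $8,496.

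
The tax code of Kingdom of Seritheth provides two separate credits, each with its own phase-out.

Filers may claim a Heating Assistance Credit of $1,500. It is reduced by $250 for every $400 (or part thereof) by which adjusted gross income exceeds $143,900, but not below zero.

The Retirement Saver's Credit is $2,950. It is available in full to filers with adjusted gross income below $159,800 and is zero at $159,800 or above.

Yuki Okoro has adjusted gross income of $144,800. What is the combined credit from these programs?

$3,700

Heating Assistance Credit: income exceeds $143,900 by $900, which is 3 full-or-partial $400 increments; reduction = 3 × $250 = $750, leaving $750.
Retirement Saver's Credit: $144,800 is below the $159,800 cutoff, so the full $2,950 applies.
Total: $750 + $2,950 = $3,700.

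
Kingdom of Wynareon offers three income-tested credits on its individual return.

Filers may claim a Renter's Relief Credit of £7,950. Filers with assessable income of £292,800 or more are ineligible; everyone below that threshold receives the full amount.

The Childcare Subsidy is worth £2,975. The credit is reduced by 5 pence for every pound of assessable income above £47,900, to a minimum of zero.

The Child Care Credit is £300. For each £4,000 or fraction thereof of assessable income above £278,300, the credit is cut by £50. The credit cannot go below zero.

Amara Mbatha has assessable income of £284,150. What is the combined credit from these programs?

£8,150

Renter's Relief Credit: £284,150 is below the £292,800 cutoff, so the full £7,950 applies.
Childcare Subsidy: 5% of the £236,250 excess over £47,900 is £11,812.50 ≥ base, so the credit is £0.
Child Care Credit: income exceeds £278,300 by £5,850, which is 2 full-or-partial £4,000 increments; reduction = 2 × £50 = £100, leaving £200.
Total: £7,950 + £0 + £200 = £8,150.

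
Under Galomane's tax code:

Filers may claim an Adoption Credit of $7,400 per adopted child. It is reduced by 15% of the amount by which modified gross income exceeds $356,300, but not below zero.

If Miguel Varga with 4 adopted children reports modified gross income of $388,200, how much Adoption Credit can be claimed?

Adoption Credit: base = 4 × $7,400 = $29,600. 15% of the $31,900 excess over $356,300 is $4,785; credit = $29,600 − $4,785 = $24,815.

$24,815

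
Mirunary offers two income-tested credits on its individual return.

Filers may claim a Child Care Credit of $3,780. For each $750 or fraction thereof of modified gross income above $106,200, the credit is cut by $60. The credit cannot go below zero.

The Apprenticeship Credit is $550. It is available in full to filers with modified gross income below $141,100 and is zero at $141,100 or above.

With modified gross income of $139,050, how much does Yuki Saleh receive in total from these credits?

Child Care Credit: income exceeds $106,200 by $32,850, which is 44 full-or-partial $750 increments; reduction = 44 × $60 = $2,640, leaving $1,140.
Apprenticeship Credit: $139,050 is below the $141,100 cutoff, so the full $550 applies.
Total: $1,140 + $550 = $1,690.

$1,690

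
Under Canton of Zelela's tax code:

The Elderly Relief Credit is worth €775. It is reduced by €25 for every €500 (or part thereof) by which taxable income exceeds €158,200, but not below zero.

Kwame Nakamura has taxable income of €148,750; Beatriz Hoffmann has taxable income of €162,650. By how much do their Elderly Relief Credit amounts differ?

Kwame (€148,750): Elderly Relief Credit: €148,750 is at or below the €158,200 threshold, so the full €775 applies.
Beatriz (€162,650): Elderly Relief Credit: income exceeds €158,200 by €4,450, which is 9 full-or-partial €500 increments; reduction = 9 × €25 = €225, leaving €550.
Difference: |€775 − €550| = €225.

€225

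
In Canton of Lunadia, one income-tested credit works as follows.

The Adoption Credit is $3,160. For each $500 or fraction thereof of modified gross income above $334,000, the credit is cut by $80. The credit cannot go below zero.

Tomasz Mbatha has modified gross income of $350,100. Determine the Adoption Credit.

Adoption Credit: income exceeds $334,000 by $16,100, which is 33 full-or-partial $500 increments; reduction = 33 × $80 = $2,640, leaving $520.

$520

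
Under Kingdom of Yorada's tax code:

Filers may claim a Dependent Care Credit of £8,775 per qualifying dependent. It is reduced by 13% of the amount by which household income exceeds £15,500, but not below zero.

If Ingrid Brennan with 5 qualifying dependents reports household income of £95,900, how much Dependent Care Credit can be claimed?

£33,423

Dependent Care Credit: base = 5 × £8,775 = £43,875. 13% of the £80,400 excess over £15,500 is £10,452; credit = £43,875 − £10,452 = £33,423.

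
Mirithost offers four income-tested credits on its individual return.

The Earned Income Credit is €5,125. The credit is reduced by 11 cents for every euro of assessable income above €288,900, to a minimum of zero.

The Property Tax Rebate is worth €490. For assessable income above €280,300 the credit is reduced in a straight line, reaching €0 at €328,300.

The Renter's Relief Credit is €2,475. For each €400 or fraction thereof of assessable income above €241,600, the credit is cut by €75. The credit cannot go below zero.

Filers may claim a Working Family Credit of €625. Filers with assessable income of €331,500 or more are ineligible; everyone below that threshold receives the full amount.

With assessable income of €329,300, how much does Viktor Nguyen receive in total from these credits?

€1,306

Earned Income Credit: 11% of the €40,400 excess over €288,900 is €4,444; credit = €5,125 − €4,444 = €681.
Property Tax Rebate: €329,300 is at or above €328,300, so the credit is €0.
Renter's Relief Credit: income exceeds €241,600 by €87,700 → 220 increments × €75 = €16,500 ≥ base, so the credit is €0.
Working Family Credit: €329,300 is below the €331,500 cutoff, so the full €625 applies.
Total: €681 + €0 + €0 + €625 = €1,306.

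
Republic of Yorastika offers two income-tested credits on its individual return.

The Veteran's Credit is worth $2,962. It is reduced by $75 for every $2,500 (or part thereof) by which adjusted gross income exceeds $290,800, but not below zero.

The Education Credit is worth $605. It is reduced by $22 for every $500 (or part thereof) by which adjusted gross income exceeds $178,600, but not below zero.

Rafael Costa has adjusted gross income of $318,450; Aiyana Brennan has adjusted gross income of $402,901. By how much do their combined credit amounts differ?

Rafael ($318,450): Veteran's Credit: income exceeds $290,800 by $27,650, which is 12 full-or-partial $2,500 increments; reduction = 12 × $75 = $900, leaving $2,062. Education Credit: income exceeds $178,600 by $139,850 → 280 increments × $22 = $6,160 ≥ base, so the credit is $0. total $2,062 + $0 = $2,062
Aiyana ($402,901): Veteran's Credit: income exceeds $290,800 by $112,101 → 45 increments × $75 = $3,375 ≥ base, so the credit is $0. Education Credit: income exceeds $178,600 by $224,301 → 449 increments × $22 = $9,878 ≥ base, so the credit is $0. total $0 + $0 = $0
Difference: |$2,062 − $0| = $2,062.

$2,062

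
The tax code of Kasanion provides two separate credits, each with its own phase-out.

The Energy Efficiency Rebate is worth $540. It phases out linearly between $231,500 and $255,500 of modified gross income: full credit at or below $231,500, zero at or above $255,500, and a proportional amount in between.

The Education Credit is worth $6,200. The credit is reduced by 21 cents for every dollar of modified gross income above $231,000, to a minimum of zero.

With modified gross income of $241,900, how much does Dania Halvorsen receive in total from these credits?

$4,217

Energy Efficiency Rebate: $241,900 is $10,400 into a $24,000 phase-out range, leaving 13,600/24,000 of the credit: $540 × 13,600/24,000 = $306.
Education Credit: 21% of the $10,900 excess over $231,000 is $2,289; credit = $6,200 − $2,289 = $3,911.
Total: $306 + $3,911 = $4,217.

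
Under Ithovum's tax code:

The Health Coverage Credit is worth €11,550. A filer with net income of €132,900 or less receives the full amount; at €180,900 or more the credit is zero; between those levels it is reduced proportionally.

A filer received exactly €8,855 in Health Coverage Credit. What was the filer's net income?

€144,100

€8,855 is 8,855/11,550 of the full €11,550, so 2,695/11,550 of the €48,000 range has been used: income = €132,900 + €48,000 × 2,695/11,550 = €144,100.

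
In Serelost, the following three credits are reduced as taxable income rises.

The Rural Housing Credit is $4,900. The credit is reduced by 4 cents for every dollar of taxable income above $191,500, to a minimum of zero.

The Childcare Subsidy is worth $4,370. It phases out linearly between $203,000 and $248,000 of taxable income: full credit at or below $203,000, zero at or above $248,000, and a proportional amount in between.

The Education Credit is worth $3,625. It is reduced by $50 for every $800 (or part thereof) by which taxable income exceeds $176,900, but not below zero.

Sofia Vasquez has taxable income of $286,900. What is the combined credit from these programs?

Rural Housing Credit: 4% of the $95,400 excess over $191,500 is $3,816; credit = $4,900 − $3,816 = $1,084.
Childcare Subsidy: $286,900 is at or above $248,000, so the credit is $0.
Education Credit: income exceeds $176,900 by $110,000 → 138 increments × $50 = $6,900 ≥ base, so the credit is $0.
Total: $1,084 + $0 + $0 = $1,084.

$1,084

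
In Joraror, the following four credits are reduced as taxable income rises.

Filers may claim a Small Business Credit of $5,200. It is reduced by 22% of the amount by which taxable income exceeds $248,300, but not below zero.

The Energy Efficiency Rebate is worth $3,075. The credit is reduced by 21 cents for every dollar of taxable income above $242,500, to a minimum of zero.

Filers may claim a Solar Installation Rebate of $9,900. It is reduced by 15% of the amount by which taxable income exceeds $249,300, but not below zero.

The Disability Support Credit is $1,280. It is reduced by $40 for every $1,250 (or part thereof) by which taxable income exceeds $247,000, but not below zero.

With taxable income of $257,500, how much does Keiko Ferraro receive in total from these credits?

$12,766

Small Business Credit: 22% of the $9,200 excess over $248,300 is $2,024; credit = $5,200 − $2,024 = $3,176.
Energy Efficiency Rebate: 21% of the $15,000 excess over $242,500 is $3,150 ≥ base, so the credit is $0.
Solar Installation Rebate: 15% of the $8,200 excess over $249,300 is $1,230; credit = $9,900 − $1,230 = $8,670.
Disability Support Credit: income exceeds $247,000 by $10,500, which is 9 full-or-partial $1,250 increments; reduction = 9 × $40 = $360, leaving $920.
Total: $3,176 + $0 + $8,670 + $920 = $12,766.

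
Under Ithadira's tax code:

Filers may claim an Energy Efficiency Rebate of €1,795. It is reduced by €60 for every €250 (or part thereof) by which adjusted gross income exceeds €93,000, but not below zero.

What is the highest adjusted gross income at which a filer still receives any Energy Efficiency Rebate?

After 29 increments the reduction is 29 × €60 = €1,740, leaving €55; one more increment wipes it out. Increment 29 ends at excess 29 × €250 = €7,250, so the highest qualifying income is €93,000 + €7,250 = €100,250.

€100,250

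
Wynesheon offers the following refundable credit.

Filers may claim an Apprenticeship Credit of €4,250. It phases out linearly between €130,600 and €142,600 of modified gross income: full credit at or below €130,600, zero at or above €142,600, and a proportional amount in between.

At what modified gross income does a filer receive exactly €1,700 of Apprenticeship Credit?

€137,800

€1,700 is 1,700/4,250 of the full €4,250, so 2,550/4,250 of the €12,000 range has been used: income = €130,600 + €12,000 × 2,550/4,250 = €137,800.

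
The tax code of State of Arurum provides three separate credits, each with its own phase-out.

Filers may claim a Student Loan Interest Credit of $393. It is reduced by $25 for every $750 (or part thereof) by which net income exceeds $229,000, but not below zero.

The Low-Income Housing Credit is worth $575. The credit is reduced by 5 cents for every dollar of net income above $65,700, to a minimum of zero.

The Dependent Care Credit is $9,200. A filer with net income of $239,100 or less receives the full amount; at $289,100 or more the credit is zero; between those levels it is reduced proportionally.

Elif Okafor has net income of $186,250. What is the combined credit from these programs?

$9,593

Student Loan Interest Credit: $186,250 is at or below the $229,000 threshold, so the full $393 applies.
Low-Income Housing Credit: 5% of the $120,550 excess over $65,700 is $6,027.50 ≥ base, so the credit is $0.
Dependent Care Credit: $186,250 is at or below the $239,100 threshold, so the full $9,200 applies.
Total: $393 + $0 + $9,200 = $9,593.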